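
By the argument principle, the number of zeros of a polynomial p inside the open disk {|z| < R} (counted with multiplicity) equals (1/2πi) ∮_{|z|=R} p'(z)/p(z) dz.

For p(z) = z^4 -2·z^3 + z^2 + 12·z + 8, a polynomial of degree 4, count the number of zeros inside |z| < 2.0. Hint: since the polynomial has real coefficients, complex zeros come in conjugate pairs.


The zeros of p are: -1, -1, (2 + 2i), (2 - 2i).
Their magnitudes are: 1, 1, 2.828, 2.828.
Zeros with |z| < R = 2.0: -1, -1.
Count = 2.
By the argument principle, (1/2πi) ∮_{|z|=R} p'(z)/p(z) dz equals exactly this count.

Number of zeros inside |z| < 2.0: 2.


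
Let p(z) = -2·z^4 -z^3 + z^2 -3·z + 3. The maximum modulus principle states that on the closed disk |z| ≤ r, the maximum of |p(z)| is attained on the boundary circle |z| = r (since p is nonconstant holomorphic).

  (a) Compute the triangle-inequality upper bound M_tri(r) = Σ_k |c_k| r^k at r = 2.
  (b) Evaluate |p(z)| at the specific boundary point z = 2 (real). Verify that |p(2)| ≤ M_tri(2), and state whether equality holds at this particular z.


Coefficients: c_0 = 3, c_1 = -3, c_2 = 1, c_3 = -1, c_4 = -2. Radius r = 2.
Part (a). Triangle bound: M_tri(r) = Σ_k |c_k| r^k
  = |3|·2^0 + |-3|·2^1 + |1|·2^2 + |-1|·2^3 + |-2|·2^4
  = 3 + 6 + 4 + 8 + 32 = 53.
This bounds M(r) := max_{|z|=r} |p(z)| from above; equality holds iff all terms c_k z^k can be made to align in phase at a single z on |z|=r.
Part (b). At z = 2 (real, on the circle |z| = r):
  p(2) = (3)·2^0 + (-3)·2^1 + (1)·2^2 + (-1)·2^3 + (-2)·2^4 = -39.
  |p(2)| = 39.
Check: |p(2)| = 39 ≤ 53 = M_tri(2). ✓ Equality does not hold at z = 2 (the coefficients have mixed signs, so the terms do not all align in phase there).

M_tri(2) = 53; |p(2)| = 39; equality at z=2: no.


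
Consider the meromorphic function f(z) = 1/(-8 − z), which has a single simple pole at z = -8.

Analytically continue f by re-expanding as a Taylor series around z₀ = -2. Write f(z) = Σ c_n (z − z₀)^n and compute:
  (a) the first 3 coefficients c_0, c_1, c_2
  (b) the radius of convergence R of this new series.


Let w = z − z₀, so z = z₀ + w.
Then -8 − z = -8 − (z₀ + w) = (-8 − z₀) − w = -6 − w.
f(z) = 1/(-6 − w) = (1/(-6)) · 1/(1 − w/(-6)) = Σ_{n≥0} w^n / (-6)^(n+1).
So c_n = 1/(-6)^(n+1):
  c_0 = 1/(-6)^1 = -1/6.
  c_1 = 1/(-6)^2 = 1/36.
  c_2 = 1/(-6)^3 = -1/216.
The series is valid for |w/d| < 1, i.e. |z − z₀| < |d|.
Radius of convergence: R = |-8 − z₀| = |-6| = 6 (distance from z₀ to the singularity z = -8).

c_0 = -1/6, c_1 = 1/36, c_2 = -1/216; R = 6.


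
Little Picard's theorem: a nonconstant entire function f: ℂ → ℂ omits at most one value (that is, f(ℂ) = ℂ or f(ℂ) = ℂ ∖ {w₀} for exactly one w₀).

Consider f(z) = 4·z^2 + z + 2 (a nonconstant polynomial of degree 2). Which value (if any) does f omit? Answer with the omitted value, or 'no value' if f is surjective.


Little Picard bounds the complement of f(ℂ) to at most one point.
For every w ∈ ℂ, the equation p(z) − w = 0 is a nonconstant polynomial in z and hence has at least one root by the fundamental theorem of algebra. So p is surjective onto ℂ, omitting no value.

Omitted value: no value.


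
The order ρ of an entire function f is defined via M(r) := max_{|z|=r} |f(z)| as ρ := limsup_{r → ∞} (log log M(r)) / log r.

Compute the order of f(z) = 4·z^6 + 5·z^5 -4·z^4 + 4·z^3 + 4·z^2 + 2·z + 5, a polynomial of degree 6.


|f(z)| ≤ Σ|c_k|·r^k = O(r^6) as r → ∞. Polynomial growth is O(e^{r^ε}) for every ε > 0 (since r^6/e^{r^ε} → 0), so ρ ≤ ε for all ε > 0, i.e. ρ = 0. Every nonconstant polynomial has order 0.
Therefore ρ = 0.

Order ρ = 0.


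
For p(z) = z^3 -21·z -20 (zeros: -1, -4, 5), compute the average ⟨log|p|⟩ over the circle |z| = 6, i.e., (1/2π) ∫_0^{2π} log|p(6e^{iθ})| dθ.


Zeros: -4, -1, 5; r = 6.
Inside |z| < r: -4, -1, 5. Outside (|z| ≥ r): ∅.
p(0) = -20, so log|p(0)| = log(20) = 2.9957.
Apply Jensen: I(r) = log|p(0)| + Σ_k log(r/|z_k|), summed over zeros inside |z| < r.
  log(r/|z_k|) for z_k = -1: log(6/1) = 1.7918
  log(r/|z_k|) for z_k = -4: log(6/4) = 0.4055
  log(r/|z_k|) for z_k = 5: log(6/5) = 0.1823
Sum over inside zeros: 2.3795.
I(r) = log|p(0)| + (inside sum) = 2.9957 + 2.3795 = 5.3753.
Closed form (all zeros inside, monic): I(r) = n·log(r) = 3·log(6) = 5.3753. ✓

I(r) ≈ 5.3753.


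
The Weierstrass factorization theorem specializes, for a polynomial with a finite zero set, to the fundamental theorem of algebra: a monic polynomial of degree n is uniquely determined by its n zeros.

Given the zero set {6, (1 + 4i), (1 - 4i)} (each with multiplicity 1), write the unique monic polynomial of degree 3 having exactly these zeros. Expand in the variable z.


The polynomial is p(z) = ∏_{α ∈ S} (z − α), where S = {6, (1 + 4i), (1 - 4i)}.
Expanding the product yields: p(z) = z^3 -8·z^2 + 29·z -102.
Note conjugate pairs combine to real quadratics: (z − (1+4i))(z − (1−4i)) = z² − 2z + 17.
The resulting polynomial has degree 3 and real coefficients as required.

p(z) = z^3 -8·z^2 + 29·z -102.


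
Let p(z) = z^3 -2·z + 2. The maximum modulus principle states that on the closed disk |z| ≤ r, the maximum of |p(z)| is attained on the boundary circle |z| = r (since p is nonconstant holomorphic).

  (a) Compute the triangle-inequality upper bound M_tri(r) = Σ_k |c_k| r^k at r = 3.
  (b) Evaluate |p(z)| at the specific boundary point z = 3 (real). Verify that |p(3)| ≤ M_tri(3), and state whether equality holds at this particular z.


Coefficients: c_0 = 2, c_1 = -2, c_2 = 0, c_3 = 1. Radius r = 3.
Part (a). Triangle bound: M_tri(r) = Σ_k |c_k| r^k
  = |2|·3^0 + |-2|·3^1 + |0|·3^2 + |1|·3^3
  = 2 + 6 + 0 + 27 = 35.
This bounds M(r) := max_{|z|=r} |p(z)| from above; equality holds iff all terms c_k z^k can be made to align in phase at a single z on |z|=r.
Part (b). At z = 3 (real, on the circle |z| = r):
  p(3) = (2)·3^0 + (-2)·3^1 + (0)·3^2 + (1)·3^3 = 23.
  |p(3)| = 23.
Check: |p(3)| = 23 ≤ 35 = M_tri(3). ✓ Equality does not hold at z = 3 (the coefficients have mixed signs, so the terms do not all align in phase there).

M_tri(3) = 35; |p(3)| = 23; equality at z=3: no.


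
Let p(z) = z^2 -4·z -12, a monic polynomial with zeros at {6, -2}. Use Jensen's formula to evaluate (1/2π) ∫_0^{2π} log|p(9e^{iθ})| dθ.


Zeros: -2, 6; r = 9.
Inside |z| < r: -2, 6. Outside (|z| ≥ r): ∅.
p(0) = -12, so log|p(0)| = log(12) = 2.4849.
Apply Jensen: I(r) = log|p(0)| + Σ_k log(r/|z_k|), summed over zeros inside |z| < r.
  log(r/|z_k|) for z_k = 6: log(9/6) = 0.4055
  log(r/|z_k|) for z_k = -2: log(9/2) = 1.5041
Sum over inside zeros: 1.9095.
I(r) = log|p(0)| + (inside sum) = 2.4849 + 1.9095 = 4.3944.
Closed form (all zeros inside, monic): I(r) = n·log(r) = 2·log(9) = 4.3944. ✓

I(r) ≈ 4.3944.


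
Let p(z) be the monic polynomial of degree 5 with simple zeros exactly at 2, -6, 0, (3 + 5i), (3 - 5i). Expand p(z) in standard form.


The polynomial is p(z) = ∏_{α ∈ S} (z − α), where S = {2, -6, 0, (3 + 5i), (3 - 5i)}.
Expanding the product yields: p(z) = z^5 -2·z^4 -2·z^3 + 208·z^2 -408·z.
Note conjugate pairs combine to real quadratics: (z − (3+5i))(z − (3−5i)) = z² − 6z + 34.
The resulting polynomial has degree 5 and real coefficients as required.

p(z) = z^5 -2·z^4 -2·z^3 + 208·z^2 -408·z.


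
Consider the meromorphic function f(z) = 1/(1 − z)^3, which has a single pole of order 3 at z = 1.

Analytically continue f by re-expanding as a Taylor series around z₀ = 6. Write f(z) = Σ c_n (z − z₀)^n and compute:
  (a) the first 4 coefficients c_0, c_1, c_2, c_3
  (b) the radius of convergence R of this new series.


Let w = z − z₀, so z = z₀ + w.
Then 1 − z = 1 − (z₀ + w) = (1 − z₀) − w = -5 − w.
f(z) = 1/(-5 − w)^3 = (1/(-5)^3) · (1 − w/(-5))^{−3}.
By the binomial series (1−u)^{−3} = Σ_{n≥0} C(n+2, 2) u^n for |u|<1, with u = w/(-5):
  c_n = C(n+2, 2) / (-5)^(n+3).
  c_0 = 1/(-5)^3 = -1/125.
  c_1 = 3/(-5)^4 = 3/625.
  c_2 = 6/(-5)^5 = -6/3125.
  c_3 = 10/(-5)^6 = 2/3125.
The series is valid for |w/d| < 1, i.e. |z − z₀| < |d|.
Radius of convergence: R = |1 − z₀| = |-5| = 5 (distance from z₀ to the singularity z = 1).

c_0 = -1/125, c_1 = 3/625, c_2 = -6/3125, c_3 = 2/3125; R = 5.


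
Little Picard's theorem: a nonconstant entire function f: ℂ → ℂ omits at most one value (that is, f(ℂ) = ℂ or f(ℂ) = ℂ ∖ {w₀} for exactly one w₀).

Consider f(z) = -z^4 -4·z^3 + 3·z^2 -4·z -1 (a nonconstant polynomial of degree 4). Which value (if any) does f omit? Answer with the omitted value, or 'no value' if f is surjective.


Little Picard bounds the complement of f(ℂ) to at most one point.
For every w ∈ ℂ, the equation p(z) − w = 0 is a nonconstant polynomial in z and hence has at least one root by the fundamental theorem of algebra. So p is surjective onto ℂ, omitting no value.

Omitted value: no value.


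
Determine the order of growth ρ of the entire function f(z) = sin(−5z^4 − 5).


Write sin(w) = (e^{iw} ± e^{−iw})/(2 or 2i), so |sin(w)| ≤ e^{|w|}. With w = −5z^4 − 5, |w| ≤ 5r^4 + 5 on |z|=r, giving M(r) ≤ e^{5r^4 + 5} and ρ ≤ 4. For the lower bound, choose z on |z|=r with -5z^4 purely imaginary of modulus 5r^4; then |sin(−5z^4 − 5)| grows like e^{5r^4}/2, so ρ ≥ 4. Hence ρ = 4.
Therefore ρ = 4.

Order ρ = 4.


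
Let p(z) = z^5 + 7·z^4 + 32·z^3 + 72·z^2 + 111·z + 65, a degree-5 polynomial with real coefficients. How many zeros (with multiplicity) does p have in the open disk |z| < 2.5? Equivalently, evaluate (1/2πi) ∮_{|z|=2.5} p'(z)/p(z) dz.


The zeros of p are: (-1 + 2i), (-1 - 2i), -1, (-2 + 3i), (-2 - 3i).
Their magnitudes are: 2.236, 2.236, 1, 3.606, 3.606.
Zeros with |z| < R = 2.5: (-1 + 2i), (-1 - 2i), -1.
Count = 3.
By the argument principle, (1/2πi) ∮_{|z|=R} p'(z)/p(z) dz equals exactly this count.

Number of zeros inside |z| < 2.5: 3.


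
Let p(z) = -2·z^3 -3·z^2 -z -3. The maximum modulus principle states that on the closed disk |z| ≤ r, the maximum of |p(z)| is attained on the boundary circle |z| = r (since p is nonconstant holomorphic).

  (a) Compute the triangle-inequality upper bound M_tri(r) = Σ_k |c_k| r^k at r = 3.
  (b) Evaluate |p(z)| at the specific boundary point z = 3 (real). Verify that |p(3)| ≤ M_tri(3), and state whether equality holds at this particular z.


Coefficients: c_0 = -3, c_1 = -1, c_2 = -3, c_3 = -2. Radius r = 3.
Part (a). Triangle bound: M_tri(r) = Σ_k |c_k| r^k
  = |-3|·3^0 + |-1|·3^1 + |-3|·3^2 + |-2|·3^3
  = 3 + 3 + 27 + 54 = 87.
This bounds M(r) := max_{|z|=r} |p(z)| from above; equality holds iff all terms c_k z^k can be made to align in phase at a single z on |z|=r.
Part (b). At z = 3 (real, on the circle |z| = r):
  p(3) = (-3)·3^0 + (-1)·3^1 + (-3)·3^2 + (-2)·3^3 = -87.
  |p(3)| = 87.
Since all nonzero coefficients share the same sign, |p(3)| = 87 = M_tri(3); the triangle bound is attained at z = 3, so in fact M(r) = 87.

M_tri(3) = 87; |p(3)| = 87; equality at z=3: yes.


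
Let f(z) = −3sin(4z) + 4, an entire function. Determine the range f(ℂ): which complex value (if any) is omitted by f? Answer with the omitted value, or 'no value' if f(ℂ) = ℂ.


Little Picard bounds the complement of f(ℂ) to at most one point.
sin is entire and surjective onto ℂ: for every w ∈ ℂ, sin(ζ) = w has a solution ζ ∈ ℂ (e.g., via the complex inverse arcsin). With ζ = 4z this gives z = ζ/(4). Then -3·sin(4z) takes every value in -3·ℂ = ℂ, and adding 4 is a bijection of ℂ. So f is surjective and omits no value. (Note: only on the real line is sin bounded by [−1, 1].)

Omitted value: no value.


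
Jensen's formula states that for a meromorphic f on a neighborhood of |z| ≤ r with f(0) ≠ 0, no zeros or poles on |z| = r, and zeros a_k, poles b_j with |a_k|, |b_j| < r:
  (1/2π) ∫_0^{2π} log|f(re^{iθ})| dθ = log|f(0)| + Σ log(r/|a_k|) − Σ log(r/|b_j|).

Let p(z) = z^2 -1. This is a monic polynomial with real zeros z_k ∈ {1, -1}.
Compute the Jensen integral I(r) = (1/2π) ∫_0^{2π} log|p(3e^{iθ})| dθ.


Zeros: -1, 1; r = 3.
Inside |z| < r: -1, 1. Outside (|z| ≥ r): ∅.
p(0) = -1, so log|p(0)| = log(1) = 0.0000.
Apply Jensen: I(r) = log|p(0)| + Σ_k log(r/|z_k|), summed over zeros inside |z| < r.
  log(r/|z_k|) for z_k = 1: log(3/1) = 1.0986
  log(r/|z_k|) for z_k = -1: log(3/1) = 1.0986
Sum over inside zeros: 2.1972.
I(r) = log|p(0)| + (inside sum) = 0.0000 + 2.1972 = 2.1972.
Closed form (all zeros inside, monic): I(r) = n·log(r) = 2·log(3) = 2.1972. ✓

I(r) ≈ 2.1972.


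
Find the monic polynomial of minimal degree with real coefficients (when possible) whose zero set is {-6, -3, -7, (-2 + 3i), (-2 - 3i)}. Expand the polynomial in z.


The polynomial is p(z) = ∏_{α ∈ S} (z − α), where S = {-6, -3, -7, (-2 + 3i), (-2 - 3i)}.
Expanding the product yields: p(z) = z^5 + 20·z^4 + 158·z^3 + 658·z^2 + 1557·z + 1638.
Note conjugate pairs combine to real quadratics: (z − (-2+3i))(z − (-2−3i)) = z² + 4z + 13.
The resulting polynomial has degree 5 and real coefficients as required.

p(z) = z^5 + 20·z^4 + 158·z^3 + 658·z^2 + 1557·z + 1638.


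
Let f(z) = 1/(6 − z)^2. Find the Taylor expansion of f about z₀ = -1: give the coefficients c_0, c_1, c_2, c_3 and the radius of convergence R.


Let w = z − z₀, so z = z₀ + w.
Then 6 − z = 6 − (z₀ + w) = (6 − z₀) − w = 7 − w.
f(z) = 1/(7 − w)^2 = (1/(7)^2) · (1 − w/(7))^{−2}.
By the binomial series (1−u)^{−2} = Σ_{n≥0} C(n+1, 1) u^n for |u|<1, with u = w/(7):
  c_n = C(n+1, 1) / (7)^(n+2).
  c_0 = 1/(7)^2 = 1/49.
  c_1 = 2/(7)^3 = 2/343.
  c_2 = 3/(7)^4 = 3/2401.
  c_3 = 4/(7)^5 = 4/16807.
The series is valid for |w/d| < 1, i.e. |z − z₀| < |d|.
Radius of convergence: R = |6 − z₀| = |7| = 7 (distance from z₀ to the singularity z = 6).

c_0 = 1/49, c_1 = 2/343, c_2 = 3/2401, c_3 = 4/16807; R = 7.


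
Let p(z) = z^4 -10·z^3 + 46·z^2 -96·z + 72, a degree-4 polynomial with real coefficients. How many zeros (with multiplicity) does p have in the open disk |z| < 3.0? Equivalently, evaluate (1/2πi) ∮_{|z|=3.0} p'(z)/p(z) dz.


The zeros of p are: (3 + 3i), (3 - 3i), 2, 2.
Their magnitudes are: 4.243, 4.243, 2, 2.
Zeros with |z| < R = 3.0: 2, 2.
Count = 2.
By the argument principle, (1/2πi) ∮_{|z|=R} p'(z)/p(z) dz equals exactly this count.

Number of zeros inside |z| < 3.0: 2.


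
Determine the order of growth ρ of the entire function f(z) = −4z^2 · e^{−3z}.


M(r) = max_{|z|=r} |-4|·|z|^2·|e^{−3z}| = 4·r^2 · e^{3r^1} (the factors attain their maxima compatibly on |z|=r). Then log M(r) = log 4 + 2·log r + 3r^1, dominated by the last term, so log log M(r) ~ 1·log r. The polynomial factor -4z^2 contributes only a log r term and does not affect the order. ρ = 1.
Therefore ρ = 1.

Order ρ = 1.


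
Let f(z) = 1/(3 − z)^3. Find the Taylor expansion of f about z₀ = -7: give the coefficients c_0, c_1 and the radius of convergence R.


Let w = z − z₀, so z = z₀ + w.
Then 3 − z = 3 − (z₀ + w) = (3 − z₀) − w = 10 − w.
f(z) = 1/(10 − w)^3 = (1/(10)^3) · (1 − w/(10))^{−3}.
By the binomial series (1−u)^{−3} = Σ_{n≥0} C(n+2, 2) u^n for |u|<1, with u = w/(10):
  c_n = C(n+2, 2) / (10)^(n+3).
  c_0 = 1/(10)^3 = 1/1000.
  c_1 = 3/(10)^4 = 3/10000.
The series is valid for |w/d| < 1, i.e. |z − z₀| < |d|.
Radius of convergence: R = |3 − z₀| = |10| = 10 (distance from z₀ to the singularity z = 3).

c_0 = 1/1000, c_1 = 3/10000; R = 10.


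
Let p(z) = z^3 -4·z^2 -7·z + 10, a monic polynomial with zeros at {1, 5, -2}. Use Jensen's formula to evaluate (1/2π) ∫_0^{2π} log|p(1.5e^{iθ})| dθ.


Zeros: -2, 1, 5; r = 1.5.
Inside |z| < r: 1. Outside (|z| ≥ r): -2, 5.
p(0) = 10, so log|p(0)| = log(10) = 2.3026.
Apply Jensen: I(r) = log|p(0)| + Σ_k log(r/|z_k|), summed over zeros inside |z| < r.
  log(r/|z_k|) for z_k = 1: log(1.5/1) = 0.4055
  Outside zeros (-2, 5) contribute nothing to the Jensen sum.
Sum over inside zeros: 0.4055.
I(r) = log|p(0)| + (inside sum) = 2.3026 + 0.4055 = 2.7081.
Note: since some zeros are outside |z| ≤ r, the simplified n·log(r) form does NOT apply — only the inside zeros contribute.

I(r) ≈ 2.7081.


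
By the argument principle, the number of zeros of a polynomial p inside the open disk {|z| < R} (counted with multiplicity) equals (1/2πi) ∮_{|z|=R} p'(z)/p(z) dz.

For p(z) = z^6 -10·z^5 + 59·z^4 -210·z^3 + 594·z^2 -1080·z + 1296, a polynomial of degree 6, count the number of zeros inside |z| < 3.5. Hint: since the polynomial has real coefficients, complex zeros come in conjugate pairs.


The zeros of p are: (0 + 3i), (0 - 3i), (3 + 3i), (3 - 3i), (2 + 2i), (2 - 2i).
Their magnitudes are: 3, 3, 4.243, 4.243, 2.828, 2.828.
Zeros with |z| < R = 3.5: (0 + 3i), (0 - 3i), (2 + 2i), (2 - 2i).
Count = 4.
By the argument principle, (1/2πi) ∮_{|z|=R} p'(z)/p(z) dz equals exactly this count.

Number of zeros inside |z| < 3.5: 4.


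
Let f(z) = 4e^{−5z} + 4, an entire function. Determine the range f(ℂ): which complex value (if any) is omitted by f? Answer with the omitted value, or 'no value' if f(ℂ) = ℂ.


Little Picard bounds the complement of f(ℂ) to at most one point.
e^{−5z} is never zero on ℂ, so 4·e^{−5z} takes every value in ℂ ∖ {0}. Adding 4 shifts the range to ℂ ∖ {4}. Thus f omits exactly the value 4.

Omitted value: 4.


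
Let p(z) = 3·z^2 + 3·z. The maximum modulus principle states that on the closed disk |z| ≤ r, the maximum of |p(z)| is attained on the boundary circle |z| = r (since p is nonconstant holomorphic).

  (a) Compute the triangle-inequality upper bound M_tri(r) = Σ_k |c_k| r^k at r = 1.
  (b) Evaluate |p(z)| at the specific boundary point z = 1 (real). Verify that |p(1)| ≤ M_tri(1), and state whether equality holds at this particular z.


Coefficients: c_0 = 0, c_1 = 3, c_2 = 3. Radius r = 1.
Part (a). Triangle bound: M_tri(r) = Σ_k |c_k| r^k
  = |0|·1^0 + |3|·1^1 + |3|·1^2
  = 0 + 3 + 3 = 6.
This bounds M(r) := max_{|z|=r} |p(z)| from above; equality holds iff all terms c_k z^k can be made to align in phase at a single z on |z|=r.
Part (b). At z = 1 (real, on the circle |z| = r):
  p(1) = (0)·1^0 + (3)·1^1 + (3)·1^2 = 6.
  |p(1)| = 6.
Since all nonzero coefficients share the same sign, |p(1)| = 6 = M_tri(1); the triangle bound is attained at z = 1, so in fact M(r) = 6.

M_tri(1) = 6; |p(1)| = 6; equality at z=1: yes.


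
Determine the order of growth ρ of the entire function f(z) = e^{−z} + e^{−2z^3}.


Each summand is entire of order 1 and 3 respectively (as in the single-exponential case). The order of a sum is at most the max of the orders, so ρ ≤ 3. For the lower bound: on |z|=r choose arg z so that -2z^3 is real positive; then |e^{-2z^3}| = e^{2r^3} while |e^{-1z}| ≤ e^{1r^1} = o(e^{2r^3}). So |f| ≥ e^{2r^3}(1 − o(1)) and ρ ≥ 3. Hence ρ = max(1, 3) = 3.
Therefore ρ = 3.

Order ρ = 3.


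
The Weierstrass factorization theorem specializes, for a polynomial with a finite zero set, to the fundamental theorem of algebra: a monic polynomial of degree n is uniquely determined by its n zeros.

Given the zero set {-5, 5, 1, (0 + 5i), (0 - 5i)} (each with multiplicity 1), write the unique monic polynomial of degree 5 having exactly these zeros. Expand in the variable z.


The polynomial is p(z) = ∏_{α ∈ S} (z − α), where S = {-5, 5, 1, (0 + 5i), (0 - 5i)}.
Expanding the product yields: p(z) = z^5 -z^4 -625·z + 625.
Note conjugate pairs combine to real quadratics: (z − (0+5i))(z − (0−5i)) = z² + 25.
The resulting polynomial has degree 5 and real coefficients as required.

p(z) = z^5 -z^4 -625·z + 625.


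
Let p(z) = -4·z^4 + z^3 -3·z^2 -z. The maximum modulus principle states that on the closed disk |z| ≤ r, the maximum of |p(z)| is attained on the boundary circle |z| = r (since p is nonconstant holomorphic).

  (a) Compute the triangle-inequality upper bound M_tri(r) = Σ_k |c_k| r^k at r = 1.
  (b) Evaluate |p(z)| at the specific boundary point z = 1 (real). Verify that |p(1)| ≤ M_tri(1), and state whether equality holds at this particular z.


Coefficients: c_0 = 0, c_1 = -1, c_2 = -3, c_3 = 1, c_4 = -4. Radius r = 1.
Part (a). Triangle bound: M_tri(r) = Σ_k |c_k| r^k
  = |0|·1^0 + |-1|·1^1 + |-3|·1^2 + |1|·1^3 + |-4|·1^4
  = 0 + 1 + 3 + 1 + 4 = 9.
This bounds M(r) := max_{|z|=r} |p(z)| from above; equality holds iff all terms c_k z^k can be made to align in phase at a single z on |z|=r.
Part (b). At z = 1 (real, on the circle |z| = r):
  p(1) = (0)·1^0 + (-1)·1^1 + (-3)·1^2 + (1)·1^3 + (-4)·1^4 = -7.
  |p(1)| = 7.
Check: |p(1)| = 7 ≤ 9 = M_tri(1). ✓ Equality does not hold at z = 1 (the coefficients have mixed signs, so the terms do not all align in phase there).

M_tri(1) = 9; |p(1)| = 7; equality at z=1: no.


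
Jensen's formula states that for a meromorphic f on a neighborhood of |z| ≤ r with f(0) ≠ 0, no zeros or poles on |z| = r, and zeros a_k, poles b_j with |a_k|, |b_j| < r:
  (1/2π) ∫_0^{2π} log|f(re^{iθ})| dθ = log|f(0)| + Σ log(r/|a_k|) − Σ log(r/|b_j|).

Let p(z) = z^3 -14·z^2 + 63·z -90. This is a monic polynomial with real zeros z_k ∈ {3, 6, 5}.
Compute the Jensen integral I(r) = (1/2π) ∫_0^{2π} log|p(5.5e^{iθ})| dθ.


Zeros: 3, 5, 6; r = 5.5.
Inside |z| < r: 3, 5. Outside (|z| ≥ r): 6.
p(0) = -90, so log|p(0)| = log(90) = 4.4998.
Apply Jensen: I(r) = log|p(0)| + Σ_k log(r/|z_k|), summed over zeros inside |z| < r.
  log(r/|z_k|) for z_k = 3: log(5.5/3) = 0.6061
  log(r/|z_k|) for z_k = 5: log(5.5/5) = 0.0953
  Outside zeros (6) contribute nothing to the Jensen sum.
Sum over inside zeros: 0.7014.
I(r) = log|p(0)| + (inside sum) = 4.4998 + 0.7014 = 5.2013.
Note: since some zeros are outside |z| ≤ r, the simplified n·log(r) form does NOT apply — only the inside zeros contribute.

I(r) ≈ 5.2013.


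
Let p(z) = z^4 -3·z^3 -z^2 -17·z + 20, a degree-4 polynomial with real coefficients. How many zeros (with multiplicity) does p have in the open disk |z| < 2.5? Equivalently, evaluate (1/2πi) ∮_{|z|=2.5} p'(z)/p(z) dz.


The zeros of p are: 1, 4, (-1 + 2i), (-1 - 2i).
Their magnitudes are: 1, 4, 2.236, 2.236.
Zeros with |z| < R = 2.5: 1, (-1 + 2i), (-1 - 2i).
Count = 3.
By the argument principle, (1/2πi) ∮_{|z|=R} p'(z)/p(z) dz equals exactly this count.

Number of zeros inside |z| < 2.5: 3.


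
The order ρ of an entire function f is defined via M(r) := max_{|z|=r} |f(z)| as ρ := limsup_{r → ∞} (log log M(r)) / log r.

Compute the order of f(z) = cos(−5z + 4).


cos(w) is a linear combination of e^{iw} and e^{−iw} (or e^w, e^{−w} in the hyperbolic case), so |cos(w)| ≤ e^{|w|}. With w = −5z + 4, |w| ≤ 5|z| + 4 = 5r + 4 on |z| = r, giving M(r) ≤ e^{5r + 4}, so ρ ≤ 1. On a suitable ray (z = it for sin/cos; z = t for sinh/cosh, t real → ∞), |cos(−5z + 4)| grows like e^{5|t|}/2, so ρ ≥ 1. Hence ρ = 1.
Therefore ρ = 1.

Order ρ = 1.


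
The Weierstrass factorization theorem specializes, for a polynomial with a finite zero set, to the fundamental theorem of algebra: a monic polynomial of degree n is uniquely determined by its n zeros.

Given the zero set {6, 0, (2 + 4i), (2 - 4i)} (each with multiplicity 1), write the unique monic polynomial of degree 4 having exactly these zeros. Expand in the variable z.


The polynomial is p(z) = ∏_{α ∈ S} (z − α), where S = {6, 0, (2 + 4i), (2 - 4i)}.
Expanding the product yields: p(z) = z^4 -10·z^3 + 44·z^2 -120·z.
Note conjugate pairs combine to real quadratics: (z − (2+4i))(z − (2−4i)) = z² − 4z + 20.
The resulting polynomial has degree 4 and real coefficients as required.

p(z) = z^4 -10·z^3 + 44·z^2 -120·z.


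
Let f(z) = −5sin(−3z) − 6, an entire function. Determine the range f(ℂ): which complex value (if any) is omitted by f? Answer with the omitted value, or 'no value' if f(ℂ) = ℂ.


Little Picard bounds the complement of f(ℂ) to at most one point.
sin is entire and surjective onto ℂ: for every w ∈ ℂ, sin(ζ) = w has a solution ζ ∈ ℂ (e.g., via the complex inverse arcsin). With ζ = −3z this gives z = ζ/(-3). Then -5·sin(−3z) takes every value in -5·ℂ = ℂ, and adding -6 is a bijection of ℂ. So f is surjective and omits no value. (Note: only on the real line is sin bounded by [−1, 1].)

Omitted value: no value.


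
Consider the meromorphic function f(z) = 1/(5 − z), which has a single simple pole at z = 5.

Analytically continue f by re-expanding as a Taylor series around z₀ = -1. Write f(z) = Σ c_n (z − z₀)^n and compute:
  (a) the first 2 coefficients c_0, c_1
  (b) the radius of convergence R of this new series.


Let w = z − z₀, so z = z₀ + w.
Then 5 − z = 5 − (z₀ + w) = (5 − z₀) − w = 6 − w.
f(z) = 1/(6 − w) = (1/(6)) · 1/(1 − w/(6)) = Σ_{n≥0} w^n / (6)^(n+1).
So c_n = 1/(6)^(n+1):
  c_0 = 1/(6)^1 = 1/6.
  c_1 = 1/(6)^2 = 1/36.
The series is valid for |w/d| < 1, i.e. |z − z₀| < |d|.
Radius of convergence: R = |5 − z₀| = |6| = 6 (distance from z₀ to the singularity z = 5).

c_0 = 1/6, c_1 = 1/36; R = 6.


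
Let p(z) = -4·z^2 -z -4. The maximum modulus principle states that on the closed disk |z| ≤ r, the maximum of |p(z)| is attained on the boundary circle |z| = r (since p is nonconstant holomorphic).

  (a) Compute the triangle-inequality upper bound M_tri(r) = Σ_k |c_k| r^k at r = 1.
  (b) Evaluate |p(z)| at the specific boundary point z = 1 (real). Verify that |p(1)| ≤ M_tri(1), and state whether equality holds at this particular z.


Coefficients: c_0 = -4, c_1 = -1, c_2 = -4. Radius r = 1.
Part (a). Triangle bound: M_tri(r) = Σ_k |c_k| r^k
  = |-4|·1^0 + |-1|·1^1 + |-4|·1^2
  = 4 + 1 + 4 = 9.
This bounds M(r) := max_{|z|=r} |p(z)| from above; equality holds iff all terms c_k z^k can be made to align in phase at a single z on |z|=r.
Part (b). At z = 1 (real, on the circle |z| = r):
  p(1) = (-4)·1^0 + (-1)·1^1 + (-4)·1^2 = -9.
  |p(1)| = 9.
Since all nonzero coefficients share the same sign, |p(1)| = 9 = M_tri(1); the triangle bound is attained at z = 1, so in fact M(r) = 9.

M_tri(1) = 9; |p(1)| = 9; equality at z=1: yes.


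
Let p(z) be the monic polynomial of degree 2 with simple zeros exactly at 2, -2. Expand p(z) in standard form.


The polynomial is p(z) = ∏_{α ∈ S} (z − α), where S = {2, -2}.
Expanding the product yields: p(z) = z^2 -4.
The resulting polynomial has degree 2 and real coefficients as required.

p(z) = z^2 -4.


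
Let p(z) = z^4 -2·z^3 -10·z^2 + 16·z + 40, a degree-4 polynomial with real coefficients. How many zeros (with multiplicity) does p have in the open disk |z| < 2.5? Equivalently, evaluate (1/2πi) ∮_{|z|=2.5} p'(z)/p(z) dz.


The zeros of p are: -2, (3 + 1i), (3 - 1i), -2.
Their magnitudes are: 2, 3.162, 3.162, 2.
Zeros with |z| < R = 2.5: -2, -2.
Count = 2.
By the argument principle, (1/2πi) ∮_{|z|=R} p'(z)/p(z) dz equals exactly this count.

Number of zeros inside |z| < 2.5: 2.


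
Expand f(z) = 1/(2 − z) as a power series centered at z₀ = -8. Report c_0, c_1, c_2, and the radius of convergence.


Let w = z − z₀, so z = z₀ + w.
Then 2 − z = 2 − (z₀ + w) = (2 − z₀) − w = 10 − w.
f(z) = 1/(10 − w) = (1/(10)) · 1/(1 − w/(10)) = Σ_{n≥0} w^n / (10)^(n+1).
So c_n = 1/(10)^(n+1):
  c_0 = 1/(10)^1 = 1/10.
  c_1 = 1/(10)^2 = 1/100.
  c_2 = 1/(10)^3 = 1/1000.
The series is valid for |w/d| < 1, i.e. |z − z₀| < |d|.
Radius of convergence: R = |2 − z₀| = |10| = 10 (distance from z₀ to the singularity z = 2).

c_0 = 1/10, c_1 = 1/100, c_2 = 1/1000; R = 10.


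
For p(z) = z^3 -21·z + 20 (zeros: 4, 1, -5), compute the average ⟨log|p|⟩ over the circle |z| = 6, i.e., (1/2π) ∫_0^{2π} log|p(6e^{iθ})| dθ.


Zeros: -5, 1, 4; r = 6.
Inside |z| < r: -5, 1, 4. Outside (|z| ≥ r): ∅.
p(0) = 20, so log|p(0)| = log(20) = 2.9957.
Apply Jensen: I(r) = log|p(0)| + Σ_k log(r/|z_k|), summed over zeros inside |z| < r.
  log(r/|z_k|) for z_k = 4: log(6/4) = 0.4055
  log(r/|z_k|) for z_k = 1: log(6/1) = 1.7918
  log(r/|z_k|) for z_k = -5: log(6/5) = 0.1823
Sum over inside zeros: 2.3795.
I(r) = log|p(0)| + (inside sum) = 2.9957 + 2.3795 = 5.3753.
Closed form (all zeros inside, monic): I(r) = n·log(r) = 3·log(6) = 5.3753. ✓

I(r) ≈ 5.3753.


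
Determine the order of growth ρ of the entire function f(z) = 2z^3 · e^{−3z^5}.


M(r) = max_{|z|=r} |2|·|z|^3·|e^{−3z^5}| = 2·r^3 · e^{3r^5} (the factors attain their maxima compatibly on |z|=r). Then log M(r) = log 2 + 3·log r + 3r^5, dominated by the last term, so log log M(r) ~ 5·log r. The polynomial factor 2z^3 contributes only a log r term and does not affect the order. ρ = 5.
Therefore ρ = 5.

Order ρ = 5.


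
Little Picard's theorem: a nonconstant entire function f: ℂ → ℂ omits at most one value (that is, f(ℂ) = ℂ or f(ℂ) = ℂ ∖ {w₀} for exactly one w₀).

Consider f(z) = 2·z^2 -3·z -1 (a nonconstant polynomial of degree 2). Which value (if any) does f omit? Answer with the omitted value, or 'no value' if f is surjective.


Little Picard bounds the complement of f(ℂ) to at most one point.
For every w ∈ ℂ, the equation p(z) − w = 0 is a nonconstant polynomial in z and hence has at least one root by the fundamental theorem of algebra. So p is surjective onto ℂ, omitting no value.

Omitted value: no value.


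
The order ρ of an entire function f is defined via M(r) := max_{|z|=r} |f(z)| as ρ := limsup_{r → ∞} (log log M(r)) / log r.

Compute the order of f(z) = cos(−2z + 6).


cos(w) is a linear combination of e^{iw} and e^{−iw} (or e^w, e^{−w} in the hyperbolic case), so |cos(w)| ≤ e^{|w|}. With w = −2z + 6, |w| ≤ 2|z| + 6 = 2r + 6 on |z| = r, giving M(r) ≤ e^{2r + 6}, so ρ ≤ 1. On a suitable ray (z = it for sin/cos; z = t for sinh/cosh, t real → ∞), |cos(−2z + 6)| grows like e^{2|t|}/2, so ρ ≥ 1. Hence ρ = 1.
Therefore ρ = 1.

Order ρ = 1.


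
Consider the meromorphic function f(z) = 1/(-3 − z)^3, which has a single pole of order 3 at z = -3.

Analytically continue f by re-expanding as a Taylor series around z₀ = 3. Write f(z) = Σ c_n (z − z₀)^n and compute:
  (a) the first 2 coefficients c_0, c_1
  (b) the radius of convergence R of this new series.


Let w = z − z₀, so z = z₀ + w.
Then -3 − z = -3 − (z₀ + w) = (-3 − z₀) − w = -6 − w.
f(z) = 1/(-6 − w)^3 = (1/(-6)^3) · (1 − w/(-6))^{−3}.
By the binomial series (1−u)^{−3} = Σ_{n≥0} C(n+2, 2) u^n for |u|<1, with u = w/(-6):
  c_n = C(n+2, 2) / (-6)^(n+3).
  c_0 = 1/(-6)^3 = -1/216.
  c_1 = 3/(-6)^4 = 1/432.
The series is valid for |w/d| < 1, i.e. |z − z₀| < |d|.
Radius of convergence: R = |-3 − z₀| = |-6| = 6 (distance from z₀ to the singularity z = -3).

c_0 = -1/216, c_1 = 1/432; R = 6.


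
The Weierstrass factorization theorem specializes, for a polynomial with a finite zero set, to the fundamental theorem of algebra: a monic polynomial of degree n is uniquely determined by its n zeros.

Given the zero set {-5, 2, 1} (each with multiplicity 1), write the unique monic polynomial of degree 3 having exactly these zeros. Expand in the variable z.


The polynomial is p(z) = ∏_{α ∈ S} (z − α), where S = {-5, 2, 1}.
Expanding the product yields: p(z) = z^3 + 2·z^2 -13·z + 10.
The resulting polynomial has degree 3 and real coefficients as required.

p(z) = z^3 + 2·z^2 -13·z + 10.


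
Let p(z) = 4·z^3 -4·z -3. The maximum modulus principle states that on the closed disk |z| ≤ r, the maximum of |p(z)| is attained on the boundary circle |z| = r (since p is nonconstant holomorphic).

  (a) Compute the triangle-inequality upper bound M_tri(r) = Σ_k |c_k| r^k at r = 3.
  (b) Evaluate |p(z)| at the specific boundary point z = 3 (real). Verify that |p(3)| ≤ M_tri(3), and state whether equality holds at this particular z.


Coefficients: c_0 = -3, c_1 = -4, c_2 = 0, c_3 = 4. Radius r = 3.
Part (a). Triangle bound: M_tri(r) = Σ_k |c_k| r^k
  = |-3|·3^0 + |-4|·3^1 + |0|·3^2 + |4|·3^3
  = 3 + 12 + 0 + 108 = 123.
This bounds M(r) := max_{|z|=r} |p(z)| from above; equality holds iff all terms c_k z^k can be made to align in phase at a single z on |z|=r.
Part (b). At z = 3 (real, on the circle |z| = r):
  p(3) = (-3)·3^0 + (-4)·3^1 + (0)·3^2 + (4)·3^3 = 93.
  |p(3)| = 93.
Check: |p(3)| = 93 ≤ 123 = M_tri(3). ✓ Equality does not hold at z = 3 (the coefficients have mixed signs, so the terms do not all align in phase there).

M_tri(3) = 123; |p(3)| = 93; equality at z=3: no.


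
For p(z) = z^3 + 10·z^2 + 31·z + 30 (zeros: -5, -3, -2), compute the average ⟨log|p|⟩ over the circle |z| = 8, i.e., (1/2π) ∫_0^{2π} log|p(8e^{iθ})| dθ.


Zeros: -5, -3, -2; r = 8.
Inside |z| < r: -5, -3, -2. Outside (|z| ≥ r): ∅.
p(0) = 30, so log|p(0)| = log(30) = 3.4012.
Apply Jensen: I(r) = log|p(0)| + Σ_k log(r/|z_k|), summed over zeros inside |z| < r.
  log(r/|z_k|) for z_k = -5: log(8/5) = 0.4700
  log(r/|z_k|) for z_k = -3: log(8/3) = 0.9808
  log(r/|z_k|) for z_k = -2: log(8/2) = 1.3863
Sum over inside zeros: 2.8371.
I(r) = log|p(0)| + (inside sum) = 3.4012 + 2.8371 = 6.2383.
Closed form (all zeros inside, monic): I(r) = n·log(r) = 3·log(8) = 6.2383. ✓

I(r) ≈ 6.2383.


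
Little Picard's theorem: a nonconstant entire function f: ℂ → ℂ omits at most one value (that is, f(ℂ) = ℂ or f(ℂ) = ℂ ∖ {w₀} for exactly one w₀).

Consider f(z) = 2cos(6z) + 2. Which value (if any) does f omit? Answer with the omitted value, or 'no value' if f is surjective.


Little Picard bounds the complement of f(ℂ) to at most one point.
cos is entire and surjective onto ℂ: for every w ∈ ℂ, cos(ζ) = w has a solution ζ ∈ ℂ (e.g., via the complex inverse arccos). With ζ = 6z this gives z = ζ/(6). Then 2·cos(6z) takes every value in 2·ℂ = ℂ, and adding 2 is a bijection of ℂ. So f is surjective and omits no value. (Note: only on the real line is cos bounded by [−1, 1].)

Omitted value: no value.


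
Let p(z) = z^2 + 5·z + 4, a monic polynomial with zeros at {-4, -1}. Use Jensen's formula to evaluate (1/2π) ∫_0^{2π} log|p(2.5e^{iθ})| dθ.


Zeros: -4, -1; r = 2.5.
Inside |z| < r: -1. Outside (|z| ≥ r): -4.
p(0) = 4, so log|p(0)| = log(4) = 1.3863.
Apply Jensen: I(r) = log|p(0)| + Σ_k log(r/|z_k|), summed over zeros inside |z| < r.
  log(r/|z_k|) for z_k = -1: log(2.5/1) = 0.9163
  Outside zeros (-4) contribute nothing to the Jensen sum.
Sum over inside zeros: 0.9163.
I(r) = log|p(0)| + (inside sum) = 1.3863 + 0.9163 = 2.3026.
Note: since some zeros are outside |z| ≤ r, the simplified n·log(r) form does NOT apply — only the inside zeros contribute.

I(r) ≈ 2.3026.


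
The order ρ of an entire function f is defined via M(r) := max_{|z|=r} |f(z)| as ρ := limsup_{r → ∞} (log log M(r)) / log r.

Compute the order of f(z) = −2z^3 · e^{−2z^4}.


M(r) = max_{|z|=r} |-2|·|z|^3·|e^{−2z^4}| = 2·r^3 · e^{2r^4} (the factors attain their maxima compatibly on |z|=r). Then log M(r) = log 2 + 3·log r + 2r^4, dominated by the last term, so log log M(r) ~ 4·log r. The polynomial factor -2z^3 contributes only a log r term and does not affect the order. ρ = 4.
Therefore ρ = 4.

Order ρ = 4.


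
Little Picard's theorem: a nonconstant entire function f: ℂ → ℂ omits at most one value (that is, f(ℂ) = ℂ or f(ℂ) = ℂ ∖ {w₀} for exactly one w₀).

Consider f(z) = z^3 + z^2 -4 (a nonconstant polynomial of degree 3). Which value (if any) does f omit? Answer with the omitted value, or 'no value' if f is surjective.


Little Picard bounds the complement of f(ℂ) to at most one point.
For every w ∈ ℂ, the equation p(z) − w = 0 is a nonconstant polynomial in z and hence has at least one root by the fundamental theorem of algebra. So p is surjective onto ℂ, omitting no value.

Omitted value: no value.


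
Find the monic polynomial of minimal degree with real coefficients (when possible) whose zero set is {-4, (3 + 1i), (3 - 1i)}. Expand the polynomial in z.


The polynomial is p(z) = ∏_{α ∈ S} (z − α), where S = {-4, (3 + 1i), (3 - 1i)}.
Expanding the product yields: p(z) = z^3 -2·z^2 -14·z + 40.
Note conjugate pairs combine to real quadratics: (z − (3+1i))(z − (3−1i)) = z² − 6z + 10.
The resulting polynomial has degree 3 and real coefficients as required.

p(z) = z^3 -2·z^2 -14·z + 40.


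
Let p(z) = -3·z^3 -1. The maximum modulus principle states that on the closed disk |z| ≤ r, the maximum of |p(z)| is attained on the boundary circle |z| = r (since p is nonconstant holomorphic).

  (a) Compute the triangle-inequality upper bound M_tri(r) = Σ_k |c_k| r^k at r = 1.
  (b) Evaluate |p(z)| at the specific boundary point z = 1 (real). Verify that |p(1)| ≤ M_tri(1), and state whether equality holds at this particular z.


Coefficients: c_0 = -1, c_1 = 0, c_2 = 0, c_3 = -3. Radius r = 1.
Part (a). Triangle bound: M_tri(r) = Σ_k |c_k| r^k
  = |-1|·1^0 + |0|·1^1 + |0|·1^2 + |-3|·1^3
  = 1 + 0 + 0 + 3 = 4.
This bounds M(r) := max_{|z|=r} |p(z)| from above; equality holds iff all terms c_k z^k can be made to align in phase at a single z on |z|=r.
Part (b). At z = 1 (real, on the circle |z| = r):
  p(1) = (-1)·1^0 + (0)·1^1 + (0)·1^2 + (-3)·1^3 = -4.
  |p(1)| = 4.
Since all nonzero coefficients share the same sign, |p(1)| = 4 = M_tri(1); the triangle bound is attained at z = 1, so in fact M(r) = 4.

M_tri(1) = 4; |p(1)| = 4; equality at z=1: yes.


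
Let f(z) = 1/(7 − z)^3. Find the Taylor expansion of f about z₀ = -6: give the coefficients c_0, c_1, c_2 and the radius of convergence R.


Let w = z − z₀, so z = z₀ + w.
Then 7 − z = 7 − (z₀ + w) = (7 − z₀) − w = 13 − w.
f(z) = 1/(13 − w)^3 = (1/(13)^3) · (1 − w/(13))^{−3}.
By the binomial series (1−u)^{−3} = Σ_{n≥0} C(n+2, 2) u^n for |u|<1, with u = w/(13):
  c_n = C(n+2, 2) / (13)^(n+3).
  c_0 = 1/(13)^3 = 1/2197.
  c_1 = 3/(13)^4 = 3/28561.
  c_2 = 6/(13)^5 = 6/371293.
The series is valid for |w/d| < 1, i.e. |z − z₀| < |d|.
Radius of convergence: R = |7 − z₀| = |13| = 13 (distance from z₀ to the singularity z = 7).

c_0 = 1/2197, c_1 = 3/28561, c_2 = 6/371293; R = 13.


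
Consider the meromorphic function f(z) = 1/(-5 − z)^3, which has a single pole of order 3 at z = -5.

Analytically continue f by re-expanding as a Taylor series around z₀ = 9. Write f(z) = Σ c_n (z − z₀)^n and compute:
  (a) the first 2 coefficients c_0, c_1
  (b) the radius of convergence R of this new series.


Let w = z − z₀, so z = z₀ + w.
Then -5 − z = -5 − (z₀ + w) = (-5 − z₀) − w = -14 − w.
f(z) = 1/(-14 − w)^3 = (1/(-14)^3) · (1 − w/(-14))^{−3}.
By the binomial series (1−u)^{−3} = Σ_{n≥0} C(n+2, 2) u^n for |u|<1, with u = w/(-14):
  c_n = C(n+2, 2) / (-14)^(n+3).
  c_0 = 1/(-14)^3 = -1/2744.
  c_1 = 3/(-14)^4 = 3/38416.
The series is valid for |w/d| < 1, i.e. |z − z₀| < |d|.
Radius of convergence: R = |-5 − z₀| = |-14| = 14 (distance from z₀ to the singularity z = -5).

c_0 = -1/2744, c_1 = 3/38416; R = 14.


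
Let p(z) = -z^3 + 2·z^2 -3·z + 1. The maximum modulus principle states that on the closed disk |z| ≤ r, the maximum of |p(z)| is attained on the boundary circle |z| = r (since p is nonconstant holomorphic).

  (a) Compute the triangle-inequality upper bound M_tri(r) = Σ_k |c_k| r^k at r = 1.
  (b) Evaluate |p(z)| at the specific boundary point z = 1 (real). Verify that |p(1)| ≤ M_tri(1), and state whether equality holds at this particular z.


Coefficients: c_0 = 1, c_1 = -3, c_2 = 2, c_3 = -1. Radius r = 1.
Part (a). Triangle bound: M_tri(r) = Σ_k |c_k| r^k
  = |1|·1^0 + |-3|·1^1 + |2|·1^2 + |-1|·1^3
  = 1 + 3 + 2 + 1 = 7.
This bounds M(r) := max_{|z|=r} |p(z)| from above; equality holds iff all terms c_k z^k can be made to align in phase at a single z on |z|=r.
Part (b). At z = 1 (real, on the circle |z| = r):
  p(1) = (1)·1^0 + (-3)·1^1 + (2)·1^2 + (-1)·1^3 = -1.
  |p(1)| = 1.
Check: |p(1)| = 1 ≤ 7 = M_tri(1). ✓ Equality does not hold at z = 1 (the coefficients have mixed signs, so the terms do not all align in phase there).

M_tri(1) = 7; |p(1)| = 1; equality at z=1: no.
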